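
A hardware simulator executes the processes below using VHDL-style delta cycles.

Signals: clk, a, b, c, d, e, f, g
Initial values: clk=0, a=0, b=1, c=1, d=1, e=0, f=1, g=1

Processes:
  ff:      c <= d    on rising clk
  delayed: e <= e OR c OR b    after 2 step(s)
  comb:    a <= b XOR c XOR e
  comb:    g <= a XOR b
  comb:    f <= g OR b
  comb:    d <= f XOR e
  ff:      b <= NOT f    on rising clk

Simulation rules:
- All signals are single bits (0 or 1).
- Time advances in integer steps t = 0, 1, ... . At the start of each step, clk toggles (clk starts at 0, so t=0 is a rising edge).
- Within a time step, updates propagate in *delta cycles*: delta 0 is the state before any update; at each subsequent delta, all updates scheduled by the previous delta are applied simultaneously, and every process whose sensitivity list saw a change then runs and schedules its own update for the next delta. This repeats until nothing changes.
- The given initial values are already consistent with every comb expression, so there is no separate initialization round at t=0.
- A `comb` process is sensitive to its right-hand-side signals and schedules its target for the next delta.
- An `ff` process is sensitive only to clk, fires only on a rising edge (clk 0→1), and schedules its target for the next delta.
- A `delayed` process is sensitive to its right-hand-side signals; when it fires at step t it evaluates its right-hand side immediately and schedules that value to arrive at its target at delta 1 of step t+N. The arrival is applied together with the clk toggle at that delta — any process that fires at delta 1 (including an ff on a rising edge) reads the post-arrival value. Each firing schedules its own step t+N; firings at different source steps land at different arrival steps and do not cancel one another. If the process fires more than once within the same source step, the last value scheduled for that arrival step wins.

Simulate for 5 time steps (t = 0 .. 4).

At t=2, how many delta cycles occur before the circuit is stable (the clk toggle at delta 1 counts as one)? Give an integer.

5

t0.Δ0 g=1 f=1 b=1 a=0 d=1 c=1 e=0 clk=0
t0.Δ1 g=1 f=1 b=1 a=0 d=1 c=1 e=0 clk=1
t0.Δ2 g=1 f=1 b=0 a=0 d=1 c=1 e=0 clk=1
t0.Δ3 g=0 f=1 b=0 a=1 d=1 c=1 e=0 clk=1
t0.Δ4 g=1 f=0 b=0 a=1 d=1 c=1 e=0 clk=1
t0.Δ5 g=1 f=1 b=0 a=1 d=0 c=1 e=0 clk=1
t0.Δ6 g=1 f=1 b=0 a=1 d=1 c=1 e=0 clk=1
t1.Δ0 g=1 f=1 b=0 a=1 d=1 c=1 e=0 clk=1
t1.Δ1 g=1 f=1 b=0 a=1 d=1 c=1 e=0 clk=0
t2.Δ0 g=1 f=1 b=0 a=1 d=1 c=1 e=0 clk=0
t2.Δ1 g=1 f=1 b=0 a=1 d=1 c=1 e=1 clk=1
t2.Δ2 g=1 f=1 b=0 a=0 d=0 c=1 e=1 clk=1
t2.Δ3 g=0 f=1 b=0 a=0 d=0 c=1 e=1 clk=1
t2.Δ4 g=0 f=0 b=0 a=0 d=0 c=1 e=1 clk=1
t2.Δ5 g=0 f=0 b=0 a=0 d=1 c=1 e=1 clk=1
t3.Δ0 g=0 f=0 b=0 a=0 d=1 c=1 e=1 clk=1
t3.Δ1 g=0 f=0 b=0 a=0 d=1 c=1 e=1 clk=0
t4.Δ0 g=0 f=0 b=0 a=0 d=1 c=1 e=1 clk=0
t4.Δ1 g=0 f=0 b=0 a=0 d=1 c=1 e=1 clk=1
t4.Δ2 g=0 f=0 b=1 a=0 d=1 c=1 e=1 clk=1
t4.Δ3 g=1 f=1 b=1 a=1 d=1 c=1 e=1 clk=1
t4.Δ4 g=0 f=1 b=1 a=1 d=0 c=1 e=1 clk=1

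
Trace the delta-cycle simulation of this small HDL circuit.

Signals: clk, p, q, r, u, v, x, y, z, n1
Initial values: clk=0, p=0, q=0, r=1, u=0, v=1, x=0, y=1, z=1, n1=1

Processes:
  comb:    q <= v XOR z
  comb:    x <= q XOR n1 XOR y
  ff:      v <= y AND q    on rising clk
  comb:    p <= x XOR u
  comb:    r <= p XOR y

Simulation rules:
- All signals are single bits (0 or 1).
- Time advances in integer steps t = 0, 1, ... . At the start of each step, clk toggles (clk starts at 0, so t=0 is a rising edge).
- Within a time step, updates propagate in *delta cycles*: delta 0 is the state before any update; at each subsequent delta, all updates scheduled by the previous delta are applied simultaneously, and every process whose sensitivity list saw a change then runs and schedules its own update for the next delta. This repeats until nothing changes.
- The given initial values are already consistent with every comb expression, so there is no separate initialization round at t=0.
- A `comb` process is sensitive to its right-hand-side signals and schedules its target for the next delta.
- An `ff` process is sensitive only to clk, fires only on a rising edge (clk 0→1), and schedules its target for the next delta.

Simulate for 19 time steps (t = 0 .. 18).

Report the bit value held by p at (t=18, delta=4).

[bits: u,clk,p,y,v,q,x,z,n1,r]
t=0: Δ0=0001100111 Δ1=0101100111 Δ2=0101000111 Δ3=0101010111 Δ4=0101011111 Δ5=0111011111 Δ6=0111011110 | 6Δ
t=1: Δ0=0111011110 Δ1=0011011110 | 1Δ
t=2: Δ0=0011011110 Δ1=0111011110 Δ2=0111111110 Δ3=0111101110 Δ4=0111100110 Δ5=0101100110 Δ6=0101100111 | 6Δ
t=3: Δ0=0101100111 Δ1=0001100111 | 1Δ
t=4: Δ0=0001100111 Δ1=0101100111 Δ2=0101000111 Δ3=0101010111 Δ4=0101011111 Δ5=0111011111 Δ6=0111011110 | 6Δ
t=5: Δ0=0111011110 Δ1=0011011110 | 1Δ
t=6: Δ0=0011011110 Δ1=0111011110 Δ2=0111111110 Δ3=0111101110 Δ4=0111100110 Δ5=0101100110 Δ6=0101100111 | 6Δ
t=7: Δ0=0101100111 Δ1=0001100111 | 1Δ
t=8: Δ0=0001100111 Δ1=0101100111 Δ2=0101000111 Δ3=0101010111 Δ4=0101011111 Δ5=0111011111 Δ6=0111011110 | 6Δ
t=9: Δ0=0111011110 Δ1=0011011110 | 1Δ
t=10: Δ0=0011011110 Δ1=0111011110 Δ2=0111111110 Δ3=0111101110 Δ4=0111100110 Δ5=0101100110 Δ6=0101100111 | 6Δ
t=11: Δ0=0101100111 Δ1=0001100111 | 1Δ
t=12: Δ0=0001100111 Δ1=0101100111 Δ2=0101000111 Δ3=0101010111 Δ4=0101011111 Δ5=0111011111 Δ6=0111011110 | 6Δ
t=13: Δ0=0111011110 Δ1=0011011110 | 1Δ
t=14: Δ0=0011011110 Δ1=0111011110 Δ2=0111111110 Δ3=0111101110 Δ4=0111100110 Δ5=0101100110 Δ6=0101100111 | 6Δ
t=15: Δ0=0101100111 Δ1=0001100111 | 1Δ
t=16: Δ0=0001100111 Δ1=0101100111 Δ2=0101000111 Δ3=0101010111 Δ4=0101011111 Δ5=0111011111 Δ6=0111011110 | 6Δ
t=17: Δ0=0111011110 Δ1=0011011110 | 1Δ
t=18: Δ0=0011011110 Δ1=0111011110 Δ2=0111111110 Δ3=0111101110 Δ4=0111100110 Δ5=0101100110 Δ6=0101100111 | 6Δ

1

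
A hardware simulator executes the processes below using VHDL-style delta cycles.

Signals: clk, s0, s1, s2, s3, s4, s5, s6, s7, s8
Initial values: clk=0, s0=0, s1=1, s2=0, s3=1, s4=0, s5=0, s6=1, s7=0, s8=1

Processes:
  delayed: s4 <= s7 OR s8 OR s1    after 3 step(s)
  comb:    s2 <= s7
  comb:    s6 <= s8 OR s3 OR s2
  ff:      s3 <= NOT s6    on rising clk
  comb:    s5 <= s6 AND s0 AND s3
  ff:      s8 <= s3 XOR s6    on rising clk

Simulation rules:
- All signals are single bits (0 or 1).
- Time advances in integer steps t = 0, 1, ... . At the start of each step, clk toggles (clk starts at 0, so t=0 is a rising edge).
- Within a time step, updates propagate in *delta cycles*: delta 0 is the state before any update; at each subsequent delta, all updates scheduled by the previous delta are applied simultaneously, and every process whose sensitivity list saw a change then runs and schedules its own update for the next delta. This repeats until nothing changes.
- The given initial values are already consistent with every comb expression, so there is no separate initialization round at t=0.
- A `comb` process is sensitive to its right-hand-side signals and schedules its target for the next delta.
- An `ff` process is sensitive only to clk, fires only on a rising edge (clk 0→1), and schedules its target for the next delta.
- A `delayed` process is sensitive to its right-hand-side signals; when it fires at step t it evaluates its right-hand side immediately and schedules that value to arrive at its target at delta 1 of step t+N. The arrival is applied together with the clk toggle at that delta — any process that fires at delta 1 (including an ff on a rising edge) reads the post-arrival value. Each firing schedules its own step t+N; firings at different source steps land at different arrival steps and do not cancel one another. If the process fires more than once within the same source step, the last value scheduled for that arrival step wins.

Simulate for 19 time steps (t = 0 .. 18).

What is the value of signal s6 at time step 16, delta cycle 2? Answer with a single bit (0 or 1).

t=0 Δ0: s7=0 s6=1 s8=1 s4=0 s5=0 s2=0 clk=0 s0=0 s3=1 s1=1
  Δ1: clk:0→1
  Δ2: s8:1→0, s3:1→0
  Δ3: s6:1→0
  (3Δ to stable)
t=1 Δ0: s7=0 s6=0 s8=0 s4=0 s5=0 s2=0 clk=1 s0=0 s3=0 s1=1
  Δ1: clk:1→0
  (1Δ to stable)
t=2 Δ0: s7=0 s6=0 s8=0 s4=0 s5=0 s2=0 clk=0 s0=0 s3=0 s1=1
  Δ1: clk:0→1
  Δ2: s3:0→1
  Δ3: s6:0→1
  (3Δ to stable)
t=3 Δ0: s7=0 s6=1 s8=0 s4=0 s5=0 s2=0 clk=1 s0=0 s3=1 s1=1
  Δ1: s4:0→1, clk:1→0
  (1Δ to stable)
t=4 Δ0: s7=0 s6=1 s8=0 s4=1 s5=0 s2=0 clk=0 s0=0 s3=1 s1=1
  Δ1: clk:0→1
  Δ2: s3:1→0
  Δ3: s6:1→0
  (3Δ to stable)
t=5 Δ0: s7=0 s6=0 s8=0 s4=1 s5=0 s2=0 clk=1 s0=0 s3=0 s1=1
  Δ1: clk:1→0
  (1Δ to stable)
t=6 Δ0: s7=0 s6=0 s8=0 s4=1 s5=0 s2=0 clk=0 s0=0 s3=0 s1=1
  Δ1: clk:0→1
  Δ2: s3:0→1
  Δ3: s6:0→1
  (3Δ to stable)
t=7 Δ0: s7=0 s6=1 s8=0 s4=1 s5=0 s2=0 clk=1 s0=0 s3=1 s1=1
  Δ1: clk:1→0
  (1Δ to stable)
t=8 Δ0: s7=0 s6=1 s8=0 s4=1 s5=0 s2=0 clk=0 s0=0 s3=1 s1=1
  Δ1: clk:0→1
  Δ2: s3:1→0
  Δ3: s6:1→0
  (3Δ to stable)
t=9 Δ0: s7=0 s6=0 s8=0 s4=1 s5=0 s2=0 clk=1 s0=0 s3=0 s1=1
  Δ1: clk:1→0
  (1Δ to stable)
t=10 Δ0: s7=0 s6=0 s8=0 s4=1 s5=0 s2=0 clk=0 s0=0 s3=0 s1=1
  Δ1: clk:0→1
  Δ2: s3:0→1
  Δ3: s6:0→1
  (3Δ to stable)
t=11 Δ0: s7=0 s6=1 s8=0 s4=1 s5=0 s2=0 clk=1 s0=0 s3=1 s1=1
  Δ1: clk:1→0
  (1Δ to stable)
t=12 Δ0: s7=0 s6=1 s8=0 s4=1 s5=0 s2=0 clk=0 s0=0 s3=1 s1=1
  Δ1: clk:0→1
  Δ2: s3:1→0
  Δ3: s6:1→0
  (3Δ to stable)
t=13 Δ0: s7=0 s6=0 s8=0 s4=1 s5=0 s2=0 clk=1 s0=0 s3=0 s1=1
  Δ1: clk:1→0
  (1Δ to stable)
t=14 Δ0: s7=0 s6=0 s8=0 s4=1 s5=0 s2=0 clk=0 s0=0 s3=0 s1=1
  Δ1: clk:0→1
  Δ2: s3:0→1
  Δ3: s6:0→1
  (3Δ to stable)
t=15 Δ0: s7=0 s6=1 s8=0 s4=1 s5=0 s2=0 clk=1 s0=0 s3=1 s1=1
  Δ1: clk:1→0
  (1Δ to stable)
t=16 Δ0: s7=0 s6=1 s8=0 s4=1 s5=0 s2=0 clk=0 s0=0 s3=1 s1=1
  Δ1: clk:0→1
  Δ2: s3:1→0
  Δ3: s6:1→0
  (3Δ to stable)
t=17 Δ0: s7=0 s6=0 s8=0 s4=1 s5=0 s2=0 clk=1 s0=0 s3=0 s1=1
  Δ1: clk:1→0
  (1Δ to stable)
t=18 Δ0: s7=0 s6=0 s8=0 s4=1 s5=0 s2=0 clk=0 s0=0 s3=0 s1=1
  Δ1: clk:0→1
  Δ2: s3:0→1
  Δ3: s6:0→1
  (3Δ to stable)

1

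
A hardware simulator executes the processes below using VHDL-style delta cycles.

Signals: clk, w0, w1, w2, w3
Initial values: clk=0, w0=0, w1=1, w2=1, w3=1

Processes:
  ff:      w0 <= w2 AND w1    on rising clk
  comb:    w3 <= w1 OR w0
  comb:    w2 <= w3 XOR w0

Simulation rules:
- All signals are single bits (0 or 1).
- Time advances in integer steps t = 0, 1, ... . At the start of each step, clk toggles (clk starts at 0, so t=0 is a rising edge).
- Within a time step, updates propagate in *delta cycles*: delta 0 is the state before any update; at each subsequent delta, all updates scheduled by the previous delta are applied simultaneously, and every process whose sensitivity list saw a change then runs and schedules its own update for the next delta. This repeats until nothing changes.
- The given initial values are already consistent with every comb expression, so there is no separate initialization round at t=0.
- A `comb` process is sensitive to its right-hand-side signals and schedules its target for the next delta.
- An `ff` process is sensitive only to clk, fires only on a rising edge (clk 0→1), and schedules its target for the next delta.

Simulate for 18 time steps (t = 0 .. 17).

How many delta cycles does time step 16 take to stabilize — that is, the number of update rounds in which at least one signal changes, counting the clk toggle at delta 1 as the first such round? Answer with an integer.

3

t=0 Δ0: w2=1 w1=1 w0=0 w3=1 clk=0
  Δ1: clk:0→1
  Δ2: w0:0→1
  Δ3: w2:1→0
  (3Δ to stable)
t=1 Δ0: w2=0 w1=1 w0=1 w3=1 clk=1
  Δ1: clk:1→0
  (1Δ to stable)
t=2 Δ0: w2=0 w1=1 w0=1 w3=1 clk=0
  Δ1: clk:0→1
  Δ2: w0:1→0
  Δ3: w2:0→1
  (3Δ to stable)
t=3 Δ0: w2=1 w1=1 w0=0 w3=1 clk=1
  Δ1: clk:1→0
  (1Δ to stable)
t=4 Δ0: w2=1 w1=1 w0=0 w3=1 clk=0
  Δ1: clk:0→1
  Δ2: w0:0→1
  Δ3: w2:1→0
  (3Δ to stable)
t=5 Δ0: w2=0 w1=1 w0=1 w3=1 clk=1
  Δ1: clk:1→0
  (1Δ to stable)
t=6 Δ0: w2=0 w1=1 w0=1 w3=1 clk=0
  Δ1: clk:0→1
  Δ2: w0:1→0
  Δ3: w2:0→1
  (3Δ to stable)
t=7 Δ0: w2=1 w1=1 w0=0 w3=1 clk=1
  Δ1: clk:1→0
  (1Δ to stable)
t=8 Δ0: w2=1 w1=1 w0=0 w3=1 clk=0
  Δ1: clk:0→1
  Δ2: w0:0→1
  Δ3: w2:1→0
  (3Δ to stable)
t=9 Δ0: w2=0 w1=1 w0=1 w3=1 clk=1
  Δ1: clk:1→0
  (1Δ to stable)
t=10 Δ0: w2=0 w1=1 w0=1 w3=1 clk=0
  Δ1: clk:0→1
  Δ2: w0:1→0
  Δ3: w2:0→1
  (3Δ to stable)
t=11 Δ0: w2=1 w1=1 w0=0 w3=1 clk=1
  Δ1: clk:1→0
  (1Δ to stable)
t=12 Δ0: w2=1 w1=1 w0=0 w3=1 clk=0
  Δ1: clk:0→1
  Δ2: w0:0→1
  Δ3: w2:1→0
  (3Δ to stable)
t=13 Δ0: w2=0 w1=1 w0=1 w3=1 clk=1
  Δ1: clk:1→0
  (1Δ to stable)
t=14 Δ0: w2=0 w1=1 w0=1 w3=1 clk=0
  Δ1: clk:0→1
  Δ2: w0:1→0
  Δ3: w2:0→1
  (3Δ to stable)
t=15 Δ0: w2=1 w1=1 w0=0 w3=1 clk=1
  Δ1: clk:1→0
  (1Δ to stable)
t=16 Δ0: w2=1 w1=1 w0=0 w3=1 clk=0
  Δ1: clk:0→1
  Δ2: w0:0→1
  Δ3: w2:1→0
  (3Δ to stable)
t=17 Δ0: w2=0 w1=1 w0=1 w3=1 clk=1
  Δ1: clk:1→0
  (1Δ to stable)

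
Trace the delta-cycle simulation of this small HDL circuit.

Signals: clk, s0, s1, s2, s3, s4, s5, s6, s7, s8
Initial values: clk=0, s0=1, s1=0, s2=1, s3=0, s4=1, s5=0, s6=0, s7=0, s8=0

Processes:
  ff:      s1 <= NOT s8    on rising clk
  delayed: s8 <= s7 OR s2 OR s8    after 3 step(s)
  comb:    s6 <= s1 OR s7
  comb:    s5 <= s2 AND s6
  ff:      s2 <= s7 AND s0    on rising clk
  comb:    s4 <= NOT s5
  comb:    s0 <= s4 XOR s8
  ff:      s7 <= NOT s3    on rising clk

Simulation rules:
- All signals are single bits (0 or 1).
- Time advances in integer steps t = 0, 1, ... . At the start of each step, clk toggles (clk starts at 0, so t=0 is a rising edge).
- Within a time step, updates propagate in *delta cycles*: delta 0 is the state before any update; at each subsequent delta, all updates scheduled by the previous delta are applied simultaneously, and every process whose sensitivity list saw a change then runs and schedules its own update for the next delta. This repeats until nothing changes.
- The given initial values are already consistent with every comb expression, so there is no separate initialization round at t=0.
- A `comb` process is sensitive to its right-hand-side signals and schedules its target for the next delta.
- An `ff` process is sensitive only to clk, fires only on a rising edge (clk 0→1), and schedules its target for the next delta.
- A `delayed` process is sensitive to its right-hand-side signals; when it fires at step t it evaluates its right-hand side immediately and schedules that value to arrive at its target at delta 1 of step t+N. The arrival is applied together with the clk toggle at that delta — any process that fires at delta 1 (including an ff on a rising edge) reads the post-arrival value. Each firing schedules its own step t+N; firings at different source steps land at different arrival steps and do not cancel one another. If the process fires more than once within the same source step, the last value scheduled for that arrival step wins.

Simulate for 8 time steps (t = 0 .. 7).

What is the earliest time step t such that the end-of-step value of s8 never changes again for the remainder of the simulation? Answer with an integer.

3

t0.Δ0 clk=0 s6=0 s2=1 s5=0 s4=1 s7=0 s1=0 s3=0 s8=0 s0=1
t0.Δ1 clk=1 s6=0 s2=1 s5=0 s4=1 s7=0 s1=0 s3=0 s8=0 s0=1
t0.Δ2 clk=1 s6=0 s2=0 s5=0 s4=1 s7=1 s1=1 s3=0 s8=0 s0=1
t0.Δ3 clk=1 s6=1 s2=0 s5=0 s4=1 s7=1 s1=1 s3=0 s8=0 s0=1
t1.Δ0 clk=1 s6=1 s2=0 s5=0 s4=1 s7=1 s1=1 s3=0 s8=0 s0=1
t1.Δ1 clk=0 s6=1 s2=0 s5=0 s4=1 s7=1 s1=1 s3=0 s8=0 s0=1
t2.Δ0 clk=0 s6=1 s2=0 s5=0 s4=1 s7=1 s1=1 s3=0 s8=0 s0=1
t2.Δ1 clk=1 s6=1 s2=0 s5=0 s4=1 s7=1 s1=1 s3=0 s8=0 s0=1
t2.Δ2 clk=1 s6=1 s2=1 s5=0 s4=1 s7=1 s1=1 s3=0 s8=0 s0=1
t2.Δ3 clk=1 s6=1 s2=1 s5=1 s4=1 s7=1 s1=1 s3=0 s8=0 s0=1
t2.Δ4 clk=1 s6=1 s2=1 s5=1 s4=0 s7=1 s1=1 s3=0 s8=0 s0=1
t2.Δ5 clk=1 s6=1 s2=1 s5=1 s4=0 s7=1 s1=1 s3=0 s8=0 s0=0
t3.Δ0 clk=1 s6=1 s2=1 s5=1 s4=0 s7=1 s1=1 s3=0 s8=0 s0=0
t3.Δ1 clk=0 s6=1 s2=1 s5=1 s4=0 s7=1 s1=1 s3=0 s8=1 s0=0
t3.Δ2 clk=0 s6=1 s2=1 s5=1 s4=0 s7=1 s1=1 s3=0 s8=1 s0=1
t4.Δ0 clk=0 s6=1 s2=1 s5=1 s4=0 s7=1 s1=1 s3=0 s8=1 s0=1
t4.Δ1 clk=1 s6=1 s2=1 s5=1 s4=0 s7=1 s1=1 s3=0 s8=1 s0=1
t4.Δ2 clk=1 s6=1 s2=1 s5=1 s4=0 s7=1 s1=0 s3=0 s8=1 s0=1
t5.Δ0 clk=1 s6=1 s2=1 s5=1 s4=0 s7=1 s1=0 s3=0 s8=1 s0=1
t5.Δ1 clk=0 s6=1 s2=1 s5=1 s4=0 s7=1 s1=0 s3=0 s8=1 s0=1
t6.Δ0 clk=0 s6=1 s2=1 s5=1 s4=0 s7=1 s1=0 s3=0 s8=1 s0=1
t6.Δ1 clk=1 s6=1 s2=1 s5=1 s4=0 s7=1 s1=0 s3=0 s8=1 s0=1
t7.Δ0 clk=1 s6=1 s2=1 s5=1 s4=0 s7=1 s1=0 s3=0 s8=1 s0=1
t7.Δ1 clk=0 s6=1 s2=1 s5=1 s4=0 s7=1 s1=0 s3=0 s8=1 s0=1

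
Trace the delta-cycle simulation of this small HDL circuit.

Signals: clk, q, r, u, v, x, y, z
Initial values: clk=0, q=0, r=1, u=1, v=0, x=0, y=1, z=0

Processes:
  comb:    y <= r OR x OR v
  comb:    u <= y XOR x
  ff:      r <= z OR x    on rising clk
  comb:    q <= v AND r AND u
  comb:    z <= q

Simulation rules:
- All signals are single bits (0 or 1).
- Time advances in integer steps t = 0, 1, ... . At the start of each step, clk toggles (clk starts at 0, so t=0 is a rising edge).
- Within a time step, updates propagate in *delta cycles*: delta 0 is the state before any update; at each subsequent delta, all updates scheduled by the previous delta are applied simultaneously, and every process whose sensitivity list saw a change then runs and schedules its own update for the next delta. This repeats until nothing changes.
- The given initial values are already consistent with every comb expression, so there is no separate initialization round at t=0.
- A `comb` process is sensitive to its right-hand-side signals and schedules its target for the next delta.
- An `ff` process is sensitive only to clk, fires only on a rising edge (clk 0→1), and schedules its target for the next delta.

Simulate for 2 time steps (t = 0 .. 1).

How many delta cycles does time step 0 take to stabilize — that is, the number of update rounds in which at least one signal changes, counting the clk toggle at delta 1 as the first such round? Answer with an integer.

t0.Δ0 y=1 q=0 z=0 v=0 r=1 clk=0 x=0 u=1
t0.Δ1 y=1 q=0 z=0 v=0 r=1 clk=1 x=0 u=1
t0.Δ2 y=1 q=0 z=0 v=0 r=0 clk=1 x=0 u=1
t0.Δ3 y=0 q=0 z=0 v=0 r=0 clk=1 x=0 u=1
t0.Δ4 y=0 q=0 z=0 v=0 r=0 clk=1 x=0 u=0
t1.Δ0 y=0 q=0 z=0 v=0 r=0 clk=1 x=0 u=0
t1.Δ1 y=0 q=0 z=0 v=0 r=0 clk=0 x=0 u=0

4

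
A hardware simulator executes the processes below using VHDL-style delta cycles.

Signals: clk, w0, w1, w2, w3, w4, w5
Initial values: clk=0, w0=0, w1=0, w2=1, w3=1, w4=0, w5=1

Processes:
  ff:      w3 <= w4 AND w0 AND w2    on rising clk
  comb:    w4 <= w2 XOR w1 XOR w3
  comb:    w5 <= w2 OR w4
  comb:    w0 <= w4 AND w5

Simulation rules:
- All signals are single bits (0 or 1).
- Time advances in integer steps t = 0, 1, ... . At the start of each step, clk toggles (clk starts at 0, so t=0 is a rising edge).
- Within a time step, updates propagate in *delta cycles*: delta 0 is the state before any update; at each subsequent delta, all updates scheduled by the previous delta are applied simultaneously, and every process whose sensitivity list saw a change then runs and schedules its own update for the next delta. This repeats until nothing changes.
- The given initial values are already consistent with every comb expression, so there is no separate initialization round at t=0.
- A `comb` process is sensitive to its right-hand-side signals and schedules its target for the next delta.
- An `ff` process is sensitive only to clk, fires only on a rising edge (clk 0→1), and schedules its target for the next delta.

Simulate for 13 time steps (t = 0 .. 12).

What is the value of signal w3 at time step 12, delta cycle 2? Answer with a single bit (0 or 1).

0

[bits: w1,w4,clk,w3,w0,w2,w5]
t=0: Δ0=0001011 Δ1=0011011 Δ2=0010011 Δ3=0110011 Δ4=0110111 | 4Δ
t=1: Δ0=0110111 Δ1=0100111 | 1Δ
t=2: Δ0=0100111 Δ1=0110111 Δ2=0111111 Δ3=0011111 Δ4=0011011 | 4Δ
t=3: Δ0=0011011 Δ1=0001011 | 1Δ
t=4: Δ0=0001011 Δ1=0011011 Δ2=0010011 Δ3=0110011 Δ4=0110111 | 4Δ
t=5: Δ0=0110111 Δ1=0100111 | 1Δ
t=6: Δ0=0100111 Δ1=0110111 Δ2=0111111 Δ3=0011111 Δ4=0011011 | 4Δ
t=7: Δ0=0011011 Δ1=0001011 | 1Δ
t=8: Δ0=0001011 Δ1=0011011 Δ2=0010011 Δ3=0110011 Δ4=0110111 | 4Δ
t=9: Δ0=0110111 Δ1=0100111 | 1Δ
t=10: Δ0=0100111 Δ1=0110111 Δ2=0111111 Δ3=0011111 Δ4=0011011 | 4Δ
t=11: Δ0=0011011 Δ1=0001011 | 1Δ
t=12: Δ0=0001011 Δ1=0011011 Δ2=0010011 Δ3=0110011 Δ4=0110111 | 4Δ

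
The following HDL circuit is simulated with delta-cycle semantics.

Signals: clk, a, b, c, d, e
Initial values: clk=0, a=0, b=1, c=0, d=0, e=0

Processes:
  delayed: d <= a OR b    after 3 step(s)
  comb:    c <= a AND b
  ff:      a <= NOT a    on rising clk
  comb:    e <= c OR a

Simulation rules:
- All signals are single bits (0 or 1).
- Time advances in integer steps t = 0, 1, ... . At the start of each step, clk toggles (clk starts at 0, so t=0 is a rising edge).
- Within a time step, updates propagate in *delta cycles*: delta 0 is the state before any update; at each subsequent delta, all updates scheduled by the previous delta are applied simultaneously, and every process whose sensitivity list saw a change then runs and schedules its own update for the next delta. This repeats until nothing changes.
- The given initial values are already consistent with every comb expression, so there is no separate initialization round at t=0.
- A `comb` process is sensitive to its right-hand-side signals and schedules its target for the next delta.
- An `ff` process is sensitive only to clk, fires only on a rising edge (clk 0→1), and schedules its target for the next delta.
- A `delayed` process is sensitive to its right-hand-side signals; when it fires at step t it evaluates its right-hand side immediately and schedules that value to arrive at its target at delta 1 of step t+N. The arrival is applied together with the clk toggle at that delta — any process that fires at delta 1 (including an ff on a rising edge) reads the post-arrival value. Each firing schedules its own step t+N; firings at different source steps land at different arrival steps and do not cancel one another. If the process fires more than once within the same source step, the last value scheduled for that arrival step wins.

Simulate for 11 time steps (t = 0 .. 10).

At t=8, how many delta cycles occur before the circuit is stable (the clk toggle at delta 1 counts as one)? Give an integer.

3

t=0 Δ0: clk=0 a=0 d=0 c=0 b=1 e=0
  Δ1: clk:0→1
  Δ2: a:0→1
  Δ3: c:0→1, e:0→1
  (3Δ to stable)
t=1 Δ0: clk=1 a=1 d=0 c=1 b=1 e=1
  Δ1: clk:1→0
  (1Δ to stable)
t=2 Δ0: clk=0 a=1 d=0 c=1 b=1 e=1
  Δ1: clk:0→1
  Δ2: a:1→0
  Δ3: c:1→0
  Δ4: e:1→0
  (4Δ to stable)
t=3 Δ0: clk=1 a=0 d=0 c=0 b=1 e=0
  Δ1: clk:1→0, d:0→1
  (1Δ to stable)
t=4 Δ0: clk=0 a=0 d=1 c=0 b=1 e=0
  Δ1: clk:0→1
  Δ2: a:0→1
  Δ3: c:0→1, e:0→1
  (3Δ to stable)
t=5 Δ0: clk=1 a=1 d=1 c=1 b=1 e=1
  Δ1: clk:1→0
  (1Δ to stable)
t=6 Δ0: clk=0 a=1 d=1 c=1 b=1 e=1
  Δ1: clk:0→1
  Δ2: a:1→0
  Δ3: c:1→0
  Δ4: e:1→0
  (4Δ to stable)
t=7 Δ0: clk=1 a=0 d=1 c=0 b=1 e=0
  Δ1: clk:1→0
  (1Δ to stable)
t=8 Δ0: clk=0 a=0 d=1 c=0 b=1 e=0
  Δ1: clk:0→1
  Δ2: a:0→1
  Δ3: c:0→1, e:0→1
  (3Δ to stable)
t=9 Δ0: clk=1 a=1 d=1 c=1 b=1 e=1
  Δ1: clk:1→0
  (1Δ to stable)
t=10 Δ0: clk=0 a=1 d=1 c=1 b=1 e=1
  Δ1: clk:0→1
  Δ2: a:1→0
  Δ3: c:1→0
  Δ4: e:1→0
  (4Δ to stable)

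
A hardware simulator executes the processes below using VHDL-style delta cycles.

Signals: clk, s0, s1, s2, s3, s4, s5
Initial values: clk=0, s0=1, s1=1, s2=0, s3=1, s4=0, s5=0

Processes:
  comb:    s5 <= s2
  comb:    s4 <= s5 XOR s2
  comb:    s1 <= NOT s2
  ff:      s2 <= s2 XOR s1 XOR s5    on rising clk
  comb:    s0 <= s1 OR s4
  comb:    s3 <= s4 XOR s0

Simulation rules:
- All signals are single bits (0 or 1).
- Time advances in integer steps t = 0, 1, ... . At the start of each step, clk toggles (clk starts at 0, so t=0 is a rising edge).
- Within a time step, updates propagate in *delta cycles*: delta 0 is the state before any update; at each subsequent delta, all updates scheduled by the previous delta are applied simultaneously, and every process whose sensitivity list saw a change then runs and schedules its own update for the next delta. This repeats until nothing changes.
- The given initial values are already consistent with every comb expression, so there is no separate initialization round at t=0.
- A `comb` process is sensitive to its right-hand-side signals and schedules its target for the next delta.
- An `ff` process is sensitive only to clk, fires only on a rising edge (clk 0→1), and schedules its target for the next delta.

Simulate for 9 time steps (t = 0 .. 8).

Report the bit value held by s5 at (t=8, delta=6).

1

[bits: s5,s2,clk,s1,s4,s3,s0]
t=0: Δ0=0001011 Δ1=0011011 Δ2=0111011 Δ3=1110111 Δ4=1110001 Δ5=1110010 Δ6=1110000 | 6Δ
t=1: Δ0=1110000 Δ1=1100000 | 1Δ
t=2: Δ0=1100000 Δ1=1110000 Δ2=1010000 Δ3=0011100 Δ4=0011011 | 4Δ
t=3: Δ0=0011011 Δ1=0001011 | 1Δ
t=4: Δ0=0001011 Δ1=0011011 Δ2=0111011 Δ3=1110111 Δ4=1110001 Δ5=1110010 Δ6=1110000 | 6Δ
t=5: Δ0=1110000 Δ1=1100000 | 1Δ
t=6: Δ0=1100000 Δ1=1110000 Δ2=1010000 Δ3=0011100 Δ4=0011011 | 4Δ
t=7: Δ0=0011011 Δ1=0001011 | 1Δ
t=8: Δ0=0001011 Δ1=0011011 Δ2=0111011 Δ3=1110111 Δ4=1110001 Δ5=1110010 Δ6=1110000 | 6Δ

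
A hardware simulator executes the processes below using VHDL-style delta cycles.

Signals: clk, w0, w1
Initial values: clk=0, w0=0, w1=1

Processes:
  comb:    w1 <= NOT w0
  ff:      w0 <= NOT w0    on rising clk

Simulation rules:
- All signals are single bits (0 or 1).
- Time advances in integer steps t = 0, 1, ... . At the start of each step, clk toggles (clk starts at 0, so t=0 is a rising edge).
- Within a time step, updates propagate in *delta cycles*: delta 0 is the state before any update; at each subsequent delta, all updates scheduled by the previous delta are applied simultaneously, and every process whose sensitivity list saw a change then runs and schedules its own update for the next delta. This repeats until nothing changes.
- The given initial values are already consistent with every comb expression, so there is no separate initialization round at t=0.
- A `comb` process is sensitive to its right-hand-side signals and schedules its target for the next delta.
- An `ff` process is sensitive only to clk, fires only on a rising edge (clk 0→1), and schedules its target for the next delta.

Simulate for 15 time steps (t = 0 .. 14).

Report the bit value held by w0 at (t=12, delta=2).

t=0 Δ0: w1=1 clk=0 w0=0
  Δ1: clk:0→1
  Δ2: w0:0→1
  Δ3: w1:1→0
  (3Δ to stable)
t=1 Δ0: w1=0 clk=1 w0=1
  Δ1: clk:1→0
  (1Δ to stable)
t=2 Δ0: w1=0 clk=0 w0=1
  Δ1: clk:0→1
  Δ2: w0:1→0
  Δ3: w1:0→1
  (3Δ to stable)
t=3 Δ0: w1=1 clk=1 w0=0
  Δ1: clk:1→0
  (1Δ to stable)
t=4 Δ0: w1=1 clk=0 w0=0
  Δ1: clk:0→1
  Δ2: w0:0→1
  Δ3: w1:1→0
  (3Δ to stable)
t=5 Δ0: w1=0 clk=1 w0=1
  Δ1: clk:1→0
  (1Δ to stable)
t=6 Δ0: w1=0 clk=0 w0=1
  Δ1: clk:0→1
  Δ2: w0:1→0
  Δ3: w1:0→1
  (3Δ to stable)
t=7 Δ0: w1=1 clk=1 w0=0
  Δ1: clk:1→0
  (1Δ to stable)
t=8 Δ0: w1=1 clk=0 w0=0
  Δ1: clk:0→1
  Δ2: w0:0→1
  Δ3: w1:1→0
  (3Δ to stable)
t=9 Δ0: w1=0 clk=1 w0=1
  Δ1: clk:1→0
  (1Δ to stable)
t=10 Δ0: w1=0 clk=0 w0=1
  Δ1: clk:0→1
  Δ2: w0:1→0
  Δ3: w1:0→1
  (3Δ to stable)
t=11 Δ0: w1=1 clk=1 w0=0
  Δ1: clk:1→0
  (1Δ to stable)
t=12 Δ0: w1=1 clk=0 w0=0
  Δ1: clk:0→1
  Δ2: w0:0→1
  Δ3: w1:1→0
  (3Δ to stable)
t=13 Δ0: w1=0 clk=1 w0=1
  Δ1: clk:1→0
  (1Δ to stable)
t=14 Δ0: w1=0 clk=0 w0=1
  Δ1: clk:0→1
  Δ2: w0:1→0
  Δ3: w1:0→1
  (3Δ to stable)

1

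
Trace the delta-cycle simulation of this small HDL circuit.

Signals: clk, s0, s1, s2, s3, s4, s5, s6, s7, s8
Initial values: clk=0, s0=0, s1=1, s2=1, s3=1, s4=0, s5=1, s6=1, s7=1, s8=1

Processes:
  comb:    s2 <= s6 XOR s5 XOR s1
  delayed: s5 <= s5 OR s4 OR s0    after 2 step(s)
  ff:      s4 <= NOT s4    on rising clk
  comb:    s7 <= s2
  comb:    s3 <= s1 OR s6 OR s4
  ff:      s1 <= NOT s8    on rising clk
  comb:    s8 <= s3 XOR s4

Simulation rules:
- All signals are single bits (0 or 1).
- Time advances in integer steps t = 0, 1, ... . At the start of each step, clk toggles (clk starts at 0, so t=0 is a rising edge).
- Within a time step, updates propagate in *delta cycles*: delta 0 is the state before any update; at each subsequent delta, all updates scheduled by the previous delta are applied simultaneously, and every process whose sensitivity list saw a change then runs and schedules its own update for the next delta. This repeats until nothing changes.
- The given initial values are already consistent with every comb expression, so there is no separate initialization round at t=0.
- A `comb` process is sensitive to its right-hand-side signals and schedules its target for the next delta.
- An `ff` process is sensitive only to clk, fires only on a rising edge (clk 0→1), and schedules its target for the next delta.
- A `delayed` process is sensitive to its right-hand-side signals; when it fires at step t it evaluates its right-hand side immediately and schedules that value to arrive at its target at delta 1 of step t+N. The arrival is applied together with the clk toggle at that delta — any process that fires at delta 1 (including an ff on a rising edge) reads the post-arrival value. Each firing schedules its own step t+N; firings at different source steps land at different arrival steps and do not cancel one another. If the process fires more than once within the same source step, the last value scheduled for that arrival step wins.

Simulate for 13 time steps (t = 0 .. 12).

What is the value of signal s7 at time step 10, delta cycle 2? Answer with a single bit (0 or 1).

0

t0.Δ0 s7=1 s0=0 s4=0 s2=1 s3=1 s6=1 s1=1 clk=0 s5=1 s8=1
t0.Δ1 s7=1 s0=0 s4=0 s2=1 s3=1 s6=1 s1=1 clk=1 s5=1 s8=1
t0.Δ2 s7=1 s0=0 s4=1 s2=1 s3=1 s6=1 s1=0 clk=1 s5=1 s8=1
t0.Δ3 s7=1 s0=0 s4=1 s2=0 s3=1 s6=1 s1=0 clk=1 s5=1 s8=0
t0.Δ4 s7=0 s0=0 s4=1 s2=0 s3=1 s6=1 s1=0 clk=1 s5=1 s8=0
t1.Δ0 s7=0 s0=0 s4=1 s2=0 s3=1 s6=1 s1=0 clk=1 s5=1 s8=0
t1.Δ1 s7=0 s0=0 s4=1 s2=0 s3=1 s6=1 s1=0 clk=0 s5=1 s8=0
t2.Δ0 s7=0 s0=0 s4=1 s2=0 s3=1 s6=1 s1=0 clk=0 s5=1 s8=0
t2.Δ1 s7=0 s0=0 s4=1 s2=0 s3=1 s6=1 s1=0 clk=1 s5=1 s8=0
t2.Δ2 s7=0 s0=0 s4=0 s2=0 s3=1 s6=1 s1=1 clk=1 s5=1 s8=0
t2.Δ3 s7=0 s0=0 s4=0 s2=1 s3=1 s6=1 s1=1 clk=1 s5=1 s8=1
t2.Δ4 s7=1 s0=0 s4=0 s2=1 s3=1 s6=1 s1=1 clk=1 s5=1 s8=1
t3.Δ0 s7=1 s0=0 s4=0 s2=1 s3=1 s6=1 s1=1 clk=1 s5=1 s8=1
t3.Δ1 s7=1 s0=0 s4=0 s2=1 s3=1 s6=1 s1=1 clk=0 s5=1 s8=1
t4.Δ0 s7=1 s0=0 s4=0 s2=1 s3=1 s6=1 s1=1 clk=0 s5=1 s8=1
t4.Δ1 s7=1 s0=0 s4=0 s2=1 s3=1 s6=1 s1=1 clk=1 s5=1 s8=1
t4.Δ2 s7=1 s0=0 s4=1 s2=1 s3=1 s6=1 s1=0 clk=1 s5=1 s8=1
t4.Δ3 s7=1 s0=0 s4=1 s2=0 s3=1 s6=1 s1=0 clk=1 s5=1 s8=0
t4.Δ4 s7=0 s0=0 s4=1 s2=0 s3=1 s6=1 s1=0 clk=1 s5=1 s8=0
t5.Δ0 s7=0 s0=0 s4=1 s2=0 s3=1 s6=1 s1=0 clk=1 s5=1 s8=0
t5.Δ1 s7=0 s0=0 s4=1 s2=0 s3=1 s6=1 s1=0 clk=0 s5=1 s8=0
t6.Δ0 s7=0 s0=0 s4=1 s2=0 s3=1 s6=1 s1=0 clk=0 s5=1 s8=0
t6.Δ1 s7=0 s0=0 s4=1 s2=0 s3=1 s6=1 s1=0 clk=1 s5=1 s8=0
t6.Δ2 s7=0 s0=0 s4=0 s2=0 s3=1 s6=1 s1=1 clk=1 s5=1 s8=0
t6.Δ3 s7=0 s0=0 s4=0 s2=1 s3=1 s6=1 s1=1 clk=1 s5=1 s8=1
t6.Δ4 s7=1 s0=0 s4=0 s2=1 s3=1 s6=1 s1=1 clk=1 s5=1 s8=1
t7.Δ0 s7=1 s0=0 s4=0 s2=1 s3=1 s6=1 s1=1 clk=1 s5=1 s8=1
t7.Δ1 s7=1 s0=0 s4=0 s2=1 s3=1 s6=1 s1=1 clk=0 s5=1 s8=1
t8.Δ0 s7=1 s0=0 s4=0 s2=1 s3=1 s6=1 s1=1 clk=0 s5=1 s8=1
t8.Δ1 s7=1 s0=0 s4=0 s2=1 s3=1 s6=1 s1=1 clk=1 s5=1 s8=1
t8.Δ2 s7=1 s0=0 s4=1 s2=1 s3=1 s6=1 s1=0 clk=1 s5=1 s8=1
t8.Δ3 s7=1 s0=0 s4=1 s2=0 s3=1 s6=1 s1=0 clk=1 s5=1 s8=0
t8.Δ4 s7=0 s0=0 s4=1 s2=0 s3=1 s6=1 s1=0 clk=1 s5=1 s8=0
t9.Δ0 s7=0 s0=0 s4=1 s2=0 s3=1 s6=1 s1=0 clk=1 s5=1 s8=0
t9.Δ1 s7=0 s0=0 s4=1 s2=0 s3=1 s6=1 s1=0 clk=0 s5=1 s8=0
t10.Δ0 s7=0 s0=0 s4=1 s2=0 s3=1 s6=1 s1=0 clk=0 s5=1 s8=0
t10.Δ1 s7=0 s0=0 s4=1 s2=0 s3=1 s6=1 s1=0 clk=1 s5=1 s8=0
t10.Δ2 s7=0 s0=0 s4=0 s2=0 s3=1 s6=1 s1=1 clk=1 s5=1 s8=0
t10.Δ3 s7=0 s0=0 s4=0 s2=1 s3=1 s6=1 s1=1 clk=1 s5=1 s8=1
t10.Δ4 s7=1 s0=0 s4=0 s2=1 s3=1 s6=1 s1=1 clk=1 s5=1 s8=1
t11.Δ0 s7=1 s0=0 s4=0 s2=1 s3=1 s6=1 s1=1 clk=1 s5=1 s8=1
t11.Δ1 s7=1 s0=0 s4=0 s2=1 s3=1 s6=1 s1=1 clk=0 s5=1 s8=1
t12.Δ0 s7=1 s0=0 s4=0 s2=1 s3=1 s6=1 s1=1 clk=0 s5=1 s8=1
t12.Δ1 s7=1 s0=0 s4=0 s2=1 s3=1 s6=1 s1=1 clk=1 s5=1 s8=1
t12.Δ2 s7=1 s0=0 s4=1 s2=1 s3=1 s6=1 s1=0 clk=1 s5=1 s8=1
t12.Δ3 s7=1 s0=0 s4=1 s2=0 s3=1 s6=1 s1=0 clk=1 s5=1 s8=0
t12.Δ4 s7=0 s0=0 s4=1 s2=0 s3=1 s6=1 s1=0 clk=1 s5=1 s8=0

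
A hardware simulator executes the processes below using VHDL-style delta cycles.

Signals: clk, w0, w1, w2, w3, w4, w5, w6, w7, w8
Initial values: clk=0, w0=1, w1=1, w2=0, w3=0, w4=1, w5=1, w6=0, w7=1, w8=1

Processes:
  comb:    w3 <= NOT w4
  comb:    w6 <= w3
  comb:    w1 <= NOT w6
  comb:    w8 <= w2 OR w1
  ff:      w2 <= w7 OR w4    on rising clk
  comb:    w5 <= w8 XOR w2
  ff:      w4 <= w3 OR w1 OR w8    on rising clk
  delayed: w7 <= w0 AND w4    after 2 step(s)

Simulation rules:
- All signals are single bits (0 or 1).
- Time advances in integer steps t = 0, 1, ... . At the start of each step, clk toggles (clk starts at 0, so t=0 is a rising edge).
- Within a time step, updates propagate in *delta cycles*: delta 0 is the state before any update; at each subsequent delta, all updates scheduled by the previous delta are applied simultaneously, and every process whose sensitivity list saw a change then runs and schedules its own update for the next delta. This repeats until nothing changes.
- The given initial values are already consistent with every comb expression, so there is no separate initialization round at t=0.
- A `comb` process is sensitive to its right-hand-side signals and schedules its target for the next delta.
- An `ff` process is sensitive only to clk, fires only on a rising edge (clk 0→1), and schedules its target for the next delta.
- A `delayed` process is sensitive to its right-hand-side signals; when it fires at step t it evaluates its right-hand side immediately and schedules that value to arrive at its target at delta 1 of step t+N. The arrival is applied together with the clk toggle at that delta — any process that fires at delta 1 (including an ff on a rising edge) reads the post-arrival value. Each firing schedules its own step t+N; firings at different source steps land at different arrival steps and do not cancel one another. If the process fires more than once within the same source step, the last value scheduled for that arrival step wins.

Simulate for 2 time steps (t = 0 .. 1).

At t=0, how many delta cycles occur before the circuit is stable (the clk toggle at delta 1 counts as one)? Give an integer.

t0.Δ0 clk=0 w6=0 w3=0 w5=1 w4=1 w8=1 w0=1 w2=0 w7=1 w1=1
t0.Δ1 clk=1 w6=0 w3=0 w5=1 w4=1 w8=1 w0=1 w2=0 w7=1 w1=1
t0.Δ2 clk=1 w6=0 w3=0 w5=1 w4=1 w8=1 w0=1 w2=1 w7=1 w1=1
t0.Δ3 clk=1 w6=0 w3=0 w5=0 w4=1 w8=1 w0=1 w2=1 w7=1 w1=1
t1.Δ0 clk=1 w6=0 w3=0 w5=0 w4=1 w8=1 w0=1 w2=1 w7=1 w1=1
t1.Δ1 clk=0 w6=0 w3=0 w5=0 w4=1 w8=1 w0=1 w2=1 w7=1 w1=1

3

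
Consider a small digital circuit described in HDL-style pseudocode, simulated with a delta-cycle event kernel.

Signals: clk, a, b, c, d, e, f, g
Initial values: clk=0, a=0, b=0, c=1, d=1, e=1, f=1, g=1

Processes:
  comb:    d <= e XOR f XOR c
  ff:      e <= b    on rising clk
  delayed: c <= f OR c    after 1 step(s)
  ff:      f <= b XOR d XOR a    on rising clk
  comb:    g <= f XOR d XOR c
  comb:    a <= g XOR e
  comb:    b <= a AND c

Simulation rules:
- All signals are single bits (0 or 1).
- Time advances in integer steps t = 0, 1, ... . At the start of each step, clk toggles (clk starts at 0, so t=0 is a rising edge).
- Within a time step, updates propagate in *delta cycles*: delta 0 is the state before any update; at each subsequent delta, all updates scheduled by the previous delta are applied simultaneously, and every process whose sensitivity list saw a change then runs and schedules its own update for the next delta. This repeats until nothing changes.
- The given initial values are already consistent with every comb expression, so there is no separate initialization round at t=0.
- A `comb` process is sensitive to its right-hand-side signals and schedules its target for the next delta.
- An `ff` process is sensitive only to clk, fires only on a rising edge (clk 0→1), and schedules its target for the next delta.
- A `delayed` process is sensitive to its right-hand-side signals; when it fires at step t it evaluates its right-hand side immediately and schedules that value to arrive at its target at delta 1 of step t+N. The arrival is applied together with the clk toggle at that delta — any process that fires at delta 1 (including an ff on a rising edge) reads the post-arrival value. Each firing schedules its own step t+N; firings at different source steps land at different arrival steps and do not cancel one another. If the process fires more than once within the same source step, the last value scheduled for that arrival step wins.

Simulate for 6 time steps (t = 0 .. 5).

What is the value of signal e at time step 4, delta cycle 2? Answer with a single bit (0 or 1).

0

t=0 Δ0: b=0 a=0 d=1 clk=0 e=1 c=1 g=1 f=1
  Δ1: clk:0→1
  Δ2: e:1→0
  Δ3: a:0→1, d:1→0
  Δ4: b:0→1, g:1→0
  Δ5: a:1→0
  Δ6: b:1→0
  (6Δ to stable)
t=1 Δ0: b=0 a=0 d=0 clk=1 e=0 c=1 g=0 f=1
  Δ1: clk:1→0
  (1Δ to stable)
t=2 Δ0: b=0 a=0 d=0 clk=0 e=0 c=1 g=0 f=1
  Δ1: clk:0→1
  Δ2: f:1→0
  Δ3: d:0→1, g:0→1
  Δ4: a:0→1, g:1→0
  Δ5: b:0→1, a:1→0
  Δ6: b:1→0
  (6Δ to stable)
t=3 Δ0: b=0 a=0 d=1 clk=1 e=0 c=1 g=0 f=0
  Δ1: clk:1→0
  (1Δ to stable)
t=4 Δ0: b=0 a=0 d=1 clk=0 e=0 c=1 g=0 f=0
  Δ1: clk:0→1
  Δ2: f:0→1
  Δ3: d:1→0, g:0→1
  Δ4: a:0→1, g:1→0
  Δ5: b:0→1, a:1→0
  Δ6: b:1→0
  (6Δ to stable)
t=5 Δ0: b=0 a=0 d=0 clk=1 e=0 c=1 g=0 f=1
  Δ1: clk:1→0
  (1Δ to stable)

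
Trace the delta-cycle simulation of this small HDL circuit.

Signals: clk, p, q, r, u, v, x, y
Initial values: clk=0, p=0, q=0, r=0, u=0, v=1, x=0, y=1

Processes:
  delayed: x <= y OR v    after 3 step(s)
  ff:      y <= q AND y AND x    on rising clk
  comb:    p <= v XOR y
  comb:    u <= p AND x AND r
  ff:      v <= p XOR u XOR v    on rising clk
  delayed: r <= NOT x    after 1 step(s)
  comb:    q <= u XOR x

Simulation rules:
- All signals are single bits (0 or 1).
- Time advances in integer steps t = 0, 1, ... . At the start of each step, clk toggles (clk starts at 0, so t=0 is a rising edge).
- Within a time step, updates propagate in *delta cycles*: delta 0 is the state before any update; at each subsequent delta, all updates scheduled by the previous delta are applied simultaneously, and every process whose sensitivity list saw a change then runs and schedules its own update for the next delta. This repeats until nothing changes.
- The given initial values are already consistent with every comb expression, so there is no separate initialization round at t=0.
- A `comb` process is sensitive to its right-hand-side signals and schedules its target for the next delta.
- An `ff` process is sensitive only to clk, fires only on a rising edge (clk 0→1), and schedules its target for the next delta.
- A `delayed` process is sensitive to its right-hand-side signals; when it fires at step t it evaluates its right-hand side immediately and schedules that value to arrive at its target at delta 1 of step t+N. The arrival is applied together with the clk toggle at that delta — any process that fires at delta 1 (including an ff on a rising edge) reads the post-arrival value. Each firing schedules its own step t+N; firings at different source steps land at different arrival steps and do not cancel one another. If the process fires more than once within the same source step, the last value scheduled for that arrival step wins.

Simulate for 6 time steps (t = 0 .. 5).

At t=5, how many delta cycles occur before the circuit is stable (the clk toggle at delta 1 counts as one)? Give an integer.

2

t0.Δ0 p=0 clk=0 r=0 v=1 q=0 u=0 y=1 x=0
t0.Δ1 p=0 clk=1 r=0 v=1 q=0 u=0 y=1 x=0
t0.Δ2 p=0 clk=1 r=0 v=1 q=0 u=0 y=0 x=0
t0.Δ3 p=1 clk=1 r=0 v=1 q=0 u=0 y=0 x=0
t1.Δ0 p=1 clk=1 r=0 v=1 q=0 u=0 y=0 x=0
t1.Δ1 p=1 clk=0 r=0 v=1 q=0 u=0 y=0 x=0
t2.Δ0 p=1 clk=0 r=0 v=1 q=0 u=0 y=0 x=0
t2.Δ1 p=1 clk=1 r=0 v=1 q=0 u=0 y=0 x=0
t2.Δ2 p=1 clk=1 r=0 v=0 q=0 u=0 y=0 x=0
t2.Δ3 p=0 clk=1 r=0 v=0 q=0 u=0 y=0 x=0
t3.Δ0 p=0 clk=1 r=0 v=0 q=0 u=0 y=0 x=0
t3.Δ1 p=0 clk=0 r=0 v=0 q=0 u=0 y=0 x=1
t3.Δ2 p=0 clk=0 r=0 v=0 q=1 u=0 y=0 x=1
t4.Δ0 p=0 clk=0 r=0 v=0 q=1 u=0 y=0 x=1
t4.Δ1 p=0 clk=1 r=0 v=0 q=1 u=0 y=0 x=1
t5.Δ0 p=0 clk=1 r=0 v=0 q=1 u=0 y=0 x=1
t5.Δ1 p=0 clk=0 r=0 v=0 q=1 u=0 y=0 x=0
t5.Δ2 p=0 clk=0 r=0 v=0 q=0 u=0 y=0 x=0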